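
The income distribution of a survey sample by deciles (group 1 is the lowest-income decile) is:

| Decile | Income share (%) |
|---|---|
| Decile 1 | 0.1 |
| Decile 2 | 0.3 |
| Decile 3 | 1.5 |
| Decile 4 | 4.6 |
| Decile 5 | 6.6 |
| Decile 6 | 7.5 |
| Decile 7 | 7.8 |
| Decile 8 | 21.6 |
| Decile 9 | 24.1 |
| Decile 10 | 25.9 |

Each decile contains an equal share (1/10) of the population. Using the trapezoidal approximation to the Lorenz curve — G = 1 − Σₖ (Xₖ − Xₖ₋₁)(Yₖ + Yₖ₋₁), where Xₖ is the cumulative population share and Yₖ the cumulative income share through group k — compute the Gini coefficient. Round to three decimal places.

Cumulative income shares Yₖ: 0.0010, 0.0040, 0.0190, 0.0650, 0.1310, 0.2060, 0.2840, 0.5000, 0.7410, 1.0000
Σ (Xₖ−Xₖ₋₁)(Yₖ+Yₖ₋₁) = (1/10)(0.0010+0.0000) + (1/10)(0.0040+0.0010) + (1/10)(0.0190+0.0040) + (1/10)(0.0650+0.0190) + (1/10)(0.1310+0.0650) + (1/10)(0.2060+0.1310) + (1/10)(0.2840+0.2060) + (1/10)(0.5000+0.2840) + (1/10)(0.7410+0.5000) + (1/10)(1.0000+0.7410)
  = 0.0001 + 0.0005 + 0.0023 + 0.0084 + 0.0196 + 0.0337 + 0.0490 + 0.0784 + 0.1241 + 0.1741 = 0.4902
G = 1 − 0.4902 = 0.5098

0.510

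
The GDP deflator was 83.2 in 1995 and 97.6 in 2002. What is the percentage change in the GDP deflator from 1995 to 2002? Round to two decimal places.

17.31%

Change = (97.6 − 83.2) / 83.2 × 100
       = 14.4 / 83.2 × 100 = 17.3077%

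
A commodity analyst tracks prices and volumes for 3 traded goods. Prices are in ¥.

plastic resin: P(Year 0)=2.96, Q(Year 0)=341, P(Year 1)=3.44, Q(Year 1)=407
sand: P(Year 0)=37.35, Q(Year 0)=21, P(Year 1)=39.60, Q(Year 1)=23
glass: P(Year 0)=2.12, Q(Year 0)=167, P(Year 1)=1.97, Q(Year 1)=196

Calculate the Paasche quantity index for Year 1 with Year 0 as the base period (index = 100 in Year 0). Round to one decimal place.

115.6

Paasche quantity index uses current-period prices as weights.
ΣP(Year 1)·Q(Year 1) = 3.44×407 + 39.60×23 + 1.97×196 = 1400.08 + 910.8 + 386.12 = 2697
ΣP(Year 1)·Q(Year 0) = 3.44×341 + 39.60×21 + 1.97×167 = 1173.04 + 831.6 + 328.99 = 2333.63
Index = 2697 / 2333.63 × 100 = 115.5710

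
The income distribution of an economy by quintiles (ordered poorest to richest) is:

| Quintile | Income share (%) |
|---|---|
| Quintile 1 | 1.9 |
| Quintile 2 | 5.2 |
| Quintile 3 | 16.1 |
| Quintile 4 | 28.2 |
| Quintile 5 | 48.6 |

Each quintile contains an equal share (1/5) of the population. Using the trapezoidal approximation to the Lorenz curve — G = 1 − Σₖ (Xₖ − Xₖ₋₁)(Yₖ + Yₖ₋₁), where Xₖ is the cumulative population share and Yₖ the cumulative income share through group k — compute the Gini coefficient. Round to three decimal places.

Cumulative income shares Yₖ: 0.0190, 0.0710, 0.2320, 0.5140, 1.0000
Σ (Xₖ−Xₖ₋₁)(Yₖ+Yₖ₋₁) = (1/5)(0.0190+0.0000) + (1/5)(0.0710+0.0190) + (1/5)(0.2320+0.0710) + (1/5)(0.5140+0.2320) + (1/5)(1.0000+0.5140)
  = 0.0038 + 0.0180 + 0.0606 + 0.1492 + 0.3028 = 0.5344
G = 1 − 0.5344 = 0.4656

0.466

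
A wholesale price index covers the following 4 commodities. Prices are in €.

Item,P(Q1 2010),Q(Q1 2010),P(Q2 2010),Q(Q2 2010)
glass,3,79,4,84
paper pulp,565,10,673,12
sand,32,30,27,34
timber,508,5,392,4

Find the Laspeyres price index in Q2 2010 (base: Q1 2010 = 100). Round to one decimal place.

104.6

Laspeyres price index uses base-period quantities as weights.
ΣP(Q2 2010)·Q(Q1 2010) = 4×79 + 673×10 + 27×30 + 392×5 = 316 + 6730 + 810 + 1960 = 9816
ΣP(Q1 2010)·Q(Q1 2010) = 3×79 + 565×10 + 32×30 + 508×5 = 237 + 5650 + 960 + 2540 = 9387
Index = 9816 / 9387 × 100 = 104.5702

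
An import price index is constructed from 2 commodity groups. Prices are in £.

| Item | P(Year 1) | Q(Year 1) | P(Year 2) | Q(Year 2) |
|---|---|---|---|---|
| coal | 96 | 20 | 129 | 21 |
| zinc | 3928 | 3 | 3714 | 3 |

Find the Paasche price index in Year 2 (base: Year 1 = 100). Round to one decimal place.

100.4

Paasche price index uses current-period quantities as weights.
ΣP(Year 2)·Q(Year 2) = 129×21 + 3714×3 = 2709 + 11142 = 13851
ΣP(Year 1)·Q(Year 2) = 96×21 + 3928×3 = 2016 + 11784 = 13800
Index = 13851 / 13800 × 100 = 100.3696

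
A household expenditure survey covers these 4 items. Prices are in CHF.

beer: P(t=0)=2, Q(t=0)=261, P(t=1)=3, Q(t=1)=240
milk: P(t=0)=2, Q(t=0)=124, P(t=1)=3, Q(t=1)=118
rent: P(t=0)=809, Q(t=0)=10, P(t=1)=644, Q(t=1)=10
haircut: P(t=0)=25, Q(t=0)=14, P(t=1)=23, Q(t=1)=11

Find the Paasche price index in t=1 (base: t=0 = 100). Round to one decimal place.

Paasche price index uses current-period quantities as weights.
ΣP(t=1)·Q(t=1) = 3×240 + 3×118 + 644×10 + 23×11 = 720 + 354 + 6440 + 253 = 7767
ΣP(t=0)·Q(t=1) = 2×240 + 2×118 + 809×10 + 25×11 = 480 + 236 + 8090 + 275 = 9081
Index = 7767 / 9081 × 100 = 85.5302

85.5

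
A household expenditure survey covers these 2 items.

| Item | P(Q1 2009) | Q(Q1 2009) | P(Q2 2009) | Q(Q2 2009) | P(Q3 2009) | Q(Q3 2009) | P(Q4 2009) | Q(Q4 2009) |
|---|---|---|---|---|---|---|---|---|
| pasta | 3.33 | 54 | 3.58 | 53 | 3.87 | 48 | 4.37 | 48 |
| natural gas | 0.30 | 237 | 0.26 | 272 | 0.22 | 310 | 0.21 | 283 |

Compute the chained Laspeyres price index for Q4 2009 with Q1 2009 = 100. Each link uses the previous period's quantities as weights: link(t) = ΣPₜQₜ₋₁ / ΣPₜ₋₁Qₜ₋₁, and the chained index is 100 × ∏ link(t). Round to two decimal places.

111.86

Link Q1 2009→Q2 2009:
ΣP(Q2 2009)Q(Q1 2009) = 3.58×54 + 0.26×237 = 193.32 + 61.62 = 254.94
ΣP(Q1 2009)Q(Q1 2009) = 3.33×54 + 0.30×237 = 179.82 + 71.1 = 250.92
link = 254.94/250.92 = 1.016021
Link Q2 2009→Q3 2009:
ΣP(Q3 2009)Q(Q2 2009) = 3.87×53 + 0.22×272 = 205.11 + 59.84 = 264.95
ΣP(Q2 2009)Q(Q2 2009) = 3.58×53 + 0.26×272 = 189.74 + 70.72 = 260.46
link = 264.95/260.46 = 1.017239
Link Q3 2009→Q4 2009:
ΣP(Q4 2009)Q(Q3 2009) = 4.37×48 + 0.21×310 = 209.76 + 65.1 = 274.86
ΣP(Q3 2009)Q(Q3 2009) = 3.87×48 + 0.22×310 = 185.76 + 68.2 = 253.96
link = 274.86/253.96 = 1.082296
Chained index = 100 × 1.016021 × 1.017239 × 1.082296 = 111.8592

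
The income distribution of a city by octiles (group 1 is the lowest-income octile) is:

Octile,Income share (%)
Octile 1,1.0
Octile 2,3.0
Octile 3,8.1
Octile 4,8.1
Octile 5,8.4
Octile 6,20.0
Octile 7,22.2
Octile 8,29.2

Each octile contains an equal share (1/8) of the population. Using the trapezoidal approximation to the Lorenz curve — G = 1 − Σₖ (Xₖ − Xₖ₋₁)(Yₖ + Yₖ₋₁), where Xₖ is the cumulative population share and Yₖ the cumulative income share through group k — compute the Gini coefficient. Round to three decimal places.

Cumulative income shares Yₖ: 0.0100, 0.0400, 0.1210, 0.2020, 0.2860, 0.4860, 0.7080, 1.0000
Σ (Xₖ−Xₖ₋₁)(Yₖ+Yₖ₋₁) = (1/8)(0.0100+0.0000) + (1/8)(0.0400+0.0100) + (1/8)(0.1210+0.0400) + (1/8)(0.2020+0.1210) + (1/8)(0.2860+0.2020) + (1/8)(0.4860+0.2860) + (1/8)(0.7080+0.4860) + (1/8)(1.0000+0.7080)
  = 0.0013 + 0.0063 + 0.0201 + 0.0404 + 0.0610 + 0.0965 + 0.1493 + 0.2135 = 0.5883
G = 1 − 0.5883 = 0.4117

0.412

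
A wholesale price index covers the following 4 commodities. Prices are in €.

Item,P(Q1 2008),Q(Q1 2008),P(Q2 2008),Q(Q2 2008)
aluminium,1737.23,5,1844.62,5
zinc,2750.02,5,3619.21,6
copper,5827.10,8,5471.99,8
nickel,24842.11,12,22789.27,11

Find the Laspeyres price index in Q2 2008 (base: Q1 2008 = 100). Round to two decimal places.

Laspeyres price index uses base-period quantities as weights.
ΣP(Q2 2008)·Q(Q1 2008) = 1844.62×5 + 3619.21×5 + 5471.99×8 + 22789.27×12 = 9223.1 + 18096.05 + 43775.92 + 273471.24 = 344566.31
ΣP(Q1 2008)·Q(Q1 2008) = 1737.23×5 + 2750.02×5 + 5827.10×8 + 24842.11×12 = 8686.15 + 13750.1 + 46616.8 + 298105.32 = 367158.37
Index = 344566.31 / 367158.37 × 100 = 93.8468

93.85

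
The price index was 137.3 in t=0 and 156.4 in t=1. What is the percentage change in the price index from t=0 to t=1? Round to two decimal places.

13.91%

Change = (156.4 − 137.3) / 137.3 × 100
       = 19.1 / 137.3 × 100 = 13.9111%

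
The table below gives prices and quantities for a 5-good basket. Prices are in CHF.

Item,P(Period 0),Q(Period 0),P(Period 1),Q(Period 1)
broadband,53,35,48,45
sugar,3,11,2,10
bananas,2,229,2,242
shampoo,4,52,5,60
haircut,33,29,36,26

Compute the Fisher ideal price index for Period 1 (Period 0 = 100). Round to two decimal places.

98.12

Laspeyres component (base-period weights):
ΣP(Period 1)Q(Period 0) = 48×35 + 2×11 + 2×229 + 5×52 + 36×29 = 1680 + 22 + 458 + 260 + 1044 = 3464
ΣP(Period 0)Q(Period 0) = 53×35 + 3×11 + 2×229 + 4×52 + 33×29 = 1855 + 33 + 458 + 208 + 957 = 3511
L = 3464 / 3511 × 100 = 98.6614
Paasche component (current-period weights):
ΣP(Period 1)Q(Period 1) = 48×45 + 2×10 + 2×242 + 5×60 + 36×26 = 2160 + 20 + 484 + 300 + 936 = 3900
ΣP(Period 0)Q(Period 1) = 53×45 + 3×10 + 2×242 + 4×60 + 33×26 = 2385 + 30 + 484 + 240 + 858 = 3997
P = 3900 / 3997 × 100 = 97.5732
Fisher = √(L × P) = √(98.6614 × 97.5732) = 98.1158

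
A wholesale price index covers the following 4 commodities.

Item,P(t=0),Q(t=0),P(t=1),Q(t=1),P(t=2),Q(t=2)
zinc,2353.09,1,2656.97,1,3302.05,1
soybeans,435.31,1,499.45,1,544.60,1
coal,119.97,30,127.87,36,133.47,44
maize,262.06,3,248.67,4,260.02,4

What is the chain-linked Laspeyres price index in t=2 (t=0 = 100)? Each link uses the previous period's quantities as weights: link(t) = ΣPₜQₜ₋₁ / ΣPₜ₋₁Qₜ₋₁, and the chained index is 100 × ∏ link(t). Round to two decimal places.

119.42

Link t=0→t=1:
ΣP(t=1)Q(t=0) = 2656.97×1 + 499.45×1 + 127.87×30 + 248.67×3 = 2656.97 + 499.45 + 3836.1 + 746.01 = 7738.53
ΣP(t=0)Q(t=0) = 2353.09×1 + 435.31×1 + 119.97×30 + 262.06×3 = 2353.09 + 435.31 + 3599.1 + 786.18 = 7173.68
link = 7738.53/7173.68 = 1.078739
Link t=1→t=2:
ΣP(t=2)Q(t=1) = 3302.05×1 + 544.60×1 + 133.47×36 + 260.02×4 = 3302.05 + 544.6 + 4804.92 + 1040.08 = 9691.65
ΣP(t=1)Q(t=1) = 2656.97×1 + 499.45×1 + 127.87×36 + 248.67×4 = 2656.97 + 499.45 + 4603.32 + 994.68 = 8754.42
link = 9691.65/8754.42 = 1.107058
Chained index = 100 × 1.078739 × 1.107058 = 119.4227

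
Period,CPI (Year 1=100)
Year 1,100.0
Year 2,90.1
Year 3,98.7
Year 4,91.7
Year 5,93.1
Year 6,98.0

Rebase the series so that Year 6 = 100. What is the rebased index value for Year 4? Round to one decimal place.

93.6

Rebased(Year 4) = 91.7 / 98.0 × 100 = 93.5714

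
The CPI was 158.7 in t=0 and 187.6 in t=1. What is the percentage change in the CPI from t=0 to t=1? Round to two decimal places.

18.21%

Change = (187.6 − 158.7) / 158.7 × 100
       = 28.9 / 158.7 × 100 = 18.2105%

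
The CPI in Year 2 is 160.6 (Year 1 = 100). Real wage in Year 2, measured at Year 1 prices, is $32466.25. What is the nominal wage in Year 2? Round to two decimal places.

Nominal = Real × (Index/100) = 32466.25 × (160.6/100)
        = 32466.25 × 1.606 = 52140.7975

52140.80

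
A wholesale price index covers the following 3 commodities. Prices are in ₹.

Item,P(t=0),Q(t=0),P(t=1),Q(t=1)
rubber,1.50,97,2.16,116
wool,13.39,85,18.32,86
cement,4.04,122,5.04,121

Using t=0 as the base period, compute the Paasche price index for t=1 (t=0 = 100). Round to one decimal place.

Paasche price index uses current-period quantities as weights.
ΣP(t=1)·Q(t=1) = 2.16×116 + 18.32×86 + 5.04×121 = 250.56 + 1575.52 + 609.84 = 2435.92
ΣP(t=0)·Q(t=1) = 1.50×116 + 13.39×86 + 4.04×121 = 174 + 1151.54 + 488.84 = 1814.38
Index = 2435.92 / 1814.38 × 100 = 134.2563

134.3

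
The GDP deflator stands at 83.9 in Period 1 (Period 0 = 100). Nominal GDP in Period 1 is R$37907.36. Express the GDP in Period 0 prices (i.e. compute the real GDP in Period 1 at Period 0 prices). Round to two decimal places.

45181.60

Real = Nominal ÷ (Index/100) = 37907.36 ÷ (83.9/100)
     = 37907.36 ÷ 0.839 = 45181.5971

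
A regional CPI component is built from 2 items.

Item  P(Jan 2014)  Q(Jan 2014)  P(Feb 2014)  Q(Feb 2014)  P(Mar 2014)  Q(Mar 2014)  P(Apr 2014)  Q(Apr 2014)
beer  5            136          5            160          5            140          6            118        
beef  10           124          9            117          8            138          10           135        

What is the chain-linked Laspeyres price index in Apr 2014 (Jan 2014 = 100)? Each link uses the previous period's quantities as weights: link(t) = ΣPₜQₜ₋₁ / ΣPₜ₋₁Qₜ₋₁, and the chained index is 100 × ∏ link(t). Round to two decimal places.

Link Jan 2014→Feb 2014:
ΣP(Feb 2014)Q(Jan 2014) = 5×136 + 9×124 = 680 + 1116 = 1796
ΣP(Jan 2014)Q(Jan 2014) = 5×136 + 10×124 = 680 + 1240 = 1920
link = 1796/1920 = 0.935417
Link Feb 2014→Mar 2014:
ΣP(Mar 2014)Q(Feb 2014) = 5×160 + 8×117 = 800 + 936 = 1736
ΣP(Feb 2014)Q(Feb 2014) = 5×160 + 9×117 = 800 + 1053 = 1853
link = 1736/1853 = 0.936859
Link Mar 2014→Apr 2014:
ΣP(Apr 2014)Q(Mar 2014) = 6×140 + 10×138 = 840 + 1380 = 2220
ΣP(Mar 2014)Q(Mar 2014) = 5×140 + 8×138 = 700 + 1104 = 1804
link = 2220/1804 = 1.230599
Chained index = 100 × 0.935417 × 0.936859 × 1.230599 = 107.8440

107.84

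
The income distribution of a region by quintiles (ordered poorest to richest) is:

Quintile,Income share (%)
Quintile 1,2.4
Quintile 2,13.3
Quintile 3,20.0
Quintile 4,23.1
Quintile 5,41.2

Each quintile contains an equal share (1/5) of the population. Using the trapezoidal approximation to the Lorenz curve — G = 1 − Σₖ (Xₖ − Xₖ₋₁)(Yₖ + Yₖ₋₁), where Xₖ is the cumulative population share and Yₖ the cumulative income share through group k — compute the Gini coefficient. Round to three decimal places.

Cumulative income shares Yₖ: 0.0240, 0.1570, 0.3570, 0.5880, 1.0000
Σ (Xₖ−Xₖ₋₁)(Yₖ+Yₖ₋₁) = (1/5)(0.0240+0.0000) + (1/5)(0.1570+0.0240) + (1/5)(0.3570+0.1570) + (1/5)(0.5880+0.3570) + (1/5)(1.0000+0.5880)
  = 0.0048 + 0.0362 + 0.1028 + 0.1890 + 0.3176 = 0.6504
G = 1 − 0.6504 = 0.3496

0.350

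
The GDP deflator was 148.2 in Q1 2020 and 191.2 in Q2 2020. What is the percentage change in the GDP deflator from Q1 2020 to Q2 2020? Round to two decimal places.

Change = (191.2 − 148.2) / 148.2 × 100
       = 43.0 / 148.2 × 100 = 29.0148%

29.01%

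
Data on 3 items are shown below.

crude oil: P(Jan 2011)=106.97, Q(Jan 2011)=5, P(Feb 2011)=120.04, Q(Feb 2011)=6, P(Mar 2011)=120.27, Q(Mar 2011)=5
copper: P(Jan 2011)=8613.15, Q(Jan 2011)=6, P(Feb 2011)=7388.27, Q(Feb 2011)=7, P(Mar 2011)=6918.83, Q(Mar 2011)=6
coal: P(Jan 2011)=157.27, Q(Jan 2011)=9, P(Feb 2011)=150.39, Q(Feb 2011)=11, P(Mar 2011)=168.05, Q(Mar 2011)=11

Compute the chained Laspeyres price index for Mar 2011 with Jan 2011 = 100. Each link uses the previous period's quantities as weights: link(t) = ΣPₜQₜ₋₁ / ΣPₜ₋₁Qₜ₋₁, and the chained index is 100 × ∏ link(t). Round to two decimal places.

81.37

Link Jan 2011→Feb 2011:
ΣP(Feb 2011)Q(Jan 2011) = 120.04×5 + 7388.27×6 + 150.39×9 = 600.2 + 44329.62 + 1353.51 = 46283.33
ΣP(Jan 2011)Q(Jan 2011) = 106.97×5 + 8613.15×6 + 157.27×9 = 534.85 + 51678.9 + 1415.43 = 53629.18
link = 46283.33/53629.18 = 0.863025
Link Feb 2011→Mar 2011:
ΣP(Mar 2011)Q(Feb 2011) = 120.27×6 + 6918.83×7 + 168.05×11 = 721.62 + 48431.81 + 1848.55 = 51001.98
ΣP(Feb 2011)Q(Feb 2011) = 120.04×6 + 7388.27×7 + 150.39×11 = 720.24 + 51717.89 + 1654.29 = 54092.42
link = 51001.98/54092.42 = 0.942867
Chained index = 100 × 0.863025 × 0.942867 = 81.3718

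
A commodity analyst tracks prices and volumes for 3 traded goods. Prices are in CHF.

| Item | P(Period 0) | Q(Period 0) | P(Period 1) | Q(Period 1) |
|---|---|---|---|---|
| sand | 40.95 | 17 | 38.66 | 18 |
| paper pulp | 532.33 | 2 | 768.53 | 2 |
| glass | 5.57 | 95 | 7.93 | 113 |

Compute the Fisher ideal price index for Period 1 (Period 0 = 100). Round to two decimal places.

Laspeyres component (base-period weights):
ΣP(Period 1)Q(Period 0) = 38.66×17 + 768.53×2 + 7.93×95 = 657.22 + 1537.06 + 753.35 = 2947.63
ΣP(Period 0)Q(Period 0) = 40.95×17 + 532.33×2 + 5.57×95 = 696.15 + 1064.66 + 529.15 = 2289.96
L = 2947.63 / 2289.96 × 100 = 128.7197
Paasche component (current-period weights):
ΣP(Period 1)Q(Period 1) = 38.66×18 + 768.53×2 + 7.93×113 = 695.88 + 1537.06 + 896.09 = 3129.03
ΣP(Period 0)Q(Period 1) = 40.95×18 + 532.33×2 + 5.57×113 = 737.1 + 1064.66 + 629.41 = 2431.17
P = 3129.03 / 2431.17 × 100 = 128.7047
Fisher = √(L × P) = √(128.7197 × 128.7047) = 128.7122

128.71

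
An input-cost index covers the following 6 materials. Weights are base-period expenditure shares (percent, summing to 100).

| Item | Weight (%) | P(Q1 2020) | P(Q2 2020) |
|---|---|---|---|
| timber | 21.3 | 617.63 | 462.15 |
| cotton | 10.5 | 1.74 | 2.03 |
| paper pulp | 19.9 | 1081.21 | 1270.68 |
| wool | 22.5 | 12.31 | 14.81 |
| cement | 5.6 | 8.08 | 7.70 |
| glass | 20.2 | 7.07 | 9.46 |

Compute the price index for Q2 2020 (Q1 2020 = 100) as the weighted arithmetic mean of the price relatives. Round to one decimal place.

timber: 21.3 × (462.15/617.63) = 21.3 × 0.748264 = 15.9380
cotton: 10.5 × (2.03/1.74) = 10.5 × 1.166667 = 12.2500
paper pulp: 19.9 × (1270.68/1081.21) = 19.9 × 1.175239 = 23.3873
wool: 22.5 × (14.81/12.31) = 22.5 × 1.203087 = 27.0695
cement: 5.6 × (7.70/8.08) = 5.6 × 0.952970 = 5.3366
glass: 20.2 × (9.46/7.07) = 20.2 × 1.338048 = 27.0286
Index = Σ wᵢ·(p₁ᵢ/p₀ᵢ) = 15.9380 + 12.2500 + 23.3873 + 27.0695 + 5.3366 + 27.0286 = 111.0099

111.0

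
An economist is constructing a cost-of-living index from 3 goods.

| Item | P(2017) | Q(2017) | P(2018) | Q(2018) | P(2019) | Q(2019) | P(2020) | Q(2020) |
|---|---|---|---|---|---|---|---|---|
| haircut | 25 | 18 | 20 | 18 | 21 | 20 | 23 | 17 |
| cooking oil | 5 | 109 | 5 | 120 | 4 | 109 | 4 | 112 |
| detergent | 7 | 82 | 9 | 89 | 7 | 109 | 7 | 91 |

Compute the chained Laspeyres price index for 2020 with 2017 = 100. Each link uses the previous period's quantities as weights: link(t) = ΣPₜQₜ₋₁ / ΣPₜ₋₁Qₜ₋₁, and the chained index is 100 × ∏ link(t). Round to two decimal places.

Link 2017→2018:
ΣP(2018)Q(2017) = 20×18 + 5×109 + 9×82 = 360 + 545 + 738 = 1643
ΣP(2017)Q(2017) = 25×18 + 5×109 + 7×82 = 450 + 545 + 574 = 1569
link = 1643/1569 = 1.047164
Link 2018→2019:
ΣP(2019)Q(2018) = 21×18 + 4×120 + 7×89 = 378 + 480 + 623 = 1481
ΣP(2018)Q(2018) = 20×18 + 5×120 + 9×89 = 360 + 600 + 801 = 1761
link = 1481/1761 = 0.840999
Link 2019→2020:
ΣP(2020)Q(2019) = 23×20 + 4×109 + 7×109 = 460 + 436 + 763 = 1659
ΣP(2019)Q(2019) = 21×20 + 4×109 + 7×109 = 420 + 436 + 763 = 1619
link = 1659/1619 = 1.024707
Chained index = 100 × 1.047164 × 0.840999 × 1.024707 = 90.2422

90.24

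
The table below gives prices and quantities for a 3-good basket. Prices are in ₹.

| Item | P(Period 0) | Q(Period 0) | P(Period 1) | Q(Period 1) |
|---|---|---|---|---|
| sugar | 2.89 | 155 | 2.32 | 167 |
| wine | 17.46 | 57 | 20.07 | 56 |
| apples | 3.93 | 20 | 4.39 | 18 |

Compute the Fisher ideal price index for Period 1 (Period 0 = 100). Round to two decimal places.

Laspeyres component (base-period weights):
ΣP(Period 1)Q(Period 0) = 2.32×155 + 20.07×57 + 4.39×20 = 359.6 + 1143.99 + 87.8 = 1591.39
ΣP(Period 0)Q(Period 0) = 2.89×155 + 17.46×57 + 3.93×20 = 447.95 + 995.22 + 78.6 = 1521.77
L = 1591.39 / 1521.77 × 100 = 104.5749
Paasche component (current-period weights):
ΣP(Period 1)Q(Period 1) = 2.32×167 + 20.07×56 + 4.39×18 = 387.44 + 1123.92 + 79.02 = 1590.38
ΣP(Period 0)Q(Period 1) = 2.89×167 + 17.46×56 + 3.93×18 = 482.63 + 977.76 + 70.74 = 1531.13
P = 1590.38 / 1531.13 × 100 = 103.8697
Fisher = √(L × P) = √(104.5749 × 103.8697) = 104.2217

104.22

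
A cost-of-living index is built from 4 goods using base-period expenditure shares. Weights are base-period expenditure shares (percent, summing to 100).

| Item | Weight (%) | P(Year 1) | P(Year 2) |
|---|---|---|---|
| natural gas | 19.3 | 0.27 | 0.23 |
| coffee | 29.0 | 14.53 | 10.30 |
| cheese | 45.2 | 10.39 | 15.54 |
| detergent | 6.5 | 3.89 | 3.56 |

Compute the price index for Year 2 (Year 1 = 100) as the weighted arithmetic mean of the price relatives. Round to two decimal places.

110.55

natural gas: 19.3 × (0.23/0.27) = 19.3 × 0.851852 = 16.4407
coffee: 29.0 × (10.30/14.53) = 29.0 × 0.708878 = 20.5575
cheese: 45.2 × (15.54/10.39) = 45.2 × 1.495669 = 67.6042
detergent: 6.5 × (3.56/3.89) = 6.5 × 0.915167 = 5.9486
Index = Σ wᵢ·(p₁ᵢ/p₀ᵢ) = 16.4407 + 20.5575 + 67.6042 + 5.9486 = 110.5510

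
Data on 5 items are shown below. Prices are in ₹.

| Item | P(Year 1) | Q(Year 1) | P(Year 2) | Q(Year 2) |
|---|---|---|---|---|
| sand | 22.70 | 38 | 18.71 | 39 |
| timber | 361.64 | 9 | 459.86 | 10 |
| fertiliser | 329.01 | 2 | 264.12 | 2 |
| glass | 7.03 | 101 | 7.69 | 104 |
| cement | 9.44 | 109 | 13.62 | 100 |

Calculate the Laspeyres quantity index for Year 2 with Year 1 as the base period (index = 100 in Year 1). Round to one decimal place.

104.9

Laspeyres quantity index uses base-period prices as weights.
ΣP(Year 1)·Q(Year 2) = 22.70×39 + 361.64×10 + 329.01×2 + 7.03×104 + 9.44×100 = 885.3 + 3616.4 + 658.02 + 731.12 + 944 = 6834.84
ΣP(Year 1)·Q(Year 1) = 22.70×38 + 361.64×9 + 329.01×2 + 7.03×101 + 9.44×109 = 862.6 + 3254.76 + 658.02 + 710.03 + 1028.96 = 6514.37
Index = 6834.84 / 6514.37 × 100 = 104.9194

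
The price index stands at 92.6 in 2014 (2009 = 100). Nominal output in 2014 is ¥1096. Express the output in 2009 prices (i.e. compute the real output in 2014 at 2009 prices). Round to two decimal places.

1183.59

Real = Nominal ÷ (Index/100) = 1096 ÷ (92.6/100)
     = 1096 ÷ 0.926 = 1183.5853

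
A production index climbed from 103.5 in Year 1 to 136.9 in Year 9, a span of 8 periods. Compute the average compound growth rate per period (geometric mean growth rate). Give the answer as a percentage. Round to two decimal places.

3.56%

Growth factor = (136.9/103.5)^(1/8) = (1.322705)^(1/8) = 1.035578
Growth rate = 1.035578 − 1 = 0.035578 = 3.5578%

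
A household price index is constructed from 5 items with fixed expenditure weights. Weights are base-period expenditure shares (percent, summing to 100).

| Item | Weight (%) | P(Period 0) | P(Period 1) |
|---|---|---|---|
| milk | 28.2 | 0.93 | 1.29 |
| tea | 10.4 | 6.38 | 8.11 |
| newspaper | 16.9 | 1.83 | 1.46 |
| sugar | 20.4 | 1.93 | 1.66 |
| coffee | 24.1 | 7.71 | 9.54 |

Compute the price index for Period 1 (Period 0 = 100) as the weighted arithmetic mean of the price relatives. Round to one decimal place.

113.2

milk: 28.2 × (1.29/0.93) = 28.2 × 1.387097 = 39.1161
tea: 10.4 × (8.11/6.38) = 10.4 × 1.271160 = 13.2201
newspaper: 16.9 × (1.46/1.83) = 16.9 × 0.797814 = 13.4831
sugar: 20.4 × (1.66/1.93) = 20.4 × 0.860104 = 17.5461
coffee: 24.1 × (9.54/7.71) = 24.1 × 1.237354 = 29.8202
Index = Σ wᵢ·(p₁ᵢ/p₀ᵢ) = 39.1161 + 13.2201 + 13.4831 + 17.5461 + 29.8202 = 113.1856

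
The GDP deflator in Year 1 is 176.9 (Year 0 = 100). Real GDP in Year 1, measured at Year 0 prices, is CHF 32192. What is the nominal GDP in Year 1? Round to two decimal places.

56947.65

Nominal = Real × (Index/100) = 32192 × (176.9/100)
        = 32192 × 1.769 = 56947.6480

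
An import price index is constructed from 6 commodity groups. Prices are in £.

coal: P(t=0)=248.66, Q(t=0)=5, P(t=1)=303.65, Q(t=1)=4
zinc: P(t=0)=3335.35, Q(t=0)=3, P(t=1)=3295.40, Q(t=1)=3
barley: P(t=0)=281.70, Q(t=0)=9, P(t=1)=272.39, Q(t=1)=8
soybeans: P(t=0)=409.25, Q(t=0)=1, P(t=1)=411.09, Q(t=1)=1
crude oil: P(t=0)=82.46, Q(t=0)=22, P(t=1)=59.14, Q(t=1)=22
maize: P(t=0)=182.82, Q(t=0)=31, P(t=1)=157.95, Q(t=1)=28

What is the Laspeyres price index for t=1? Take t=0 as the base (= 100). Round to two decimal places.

94.41

Laspeyres price index uses base-period quantities as weights.
ΣP(t=1)·Q(t=0) = 303.65×5 + 3295.40×3 + 272.39×9 + 411.09×1 + 59.14×22 + 157.95×31 = 1518.25 + 9886.2 + 2451.51 + 411.09 + 1301.08 + 4896.45 = 20464.58
ΣP(t=0)·Q(t=0) = 248.66×5 + 3335.35×3 + 281.70×9 + 409.25×1 + 82.46×22 + 182.82×31 = 1243.3 + 10006.05 + 2535.3 + 409.25 + 1814.12 + 5667.42 = 21675.44
Index = 20464.58 / 21675.44 × 100 = 94.4137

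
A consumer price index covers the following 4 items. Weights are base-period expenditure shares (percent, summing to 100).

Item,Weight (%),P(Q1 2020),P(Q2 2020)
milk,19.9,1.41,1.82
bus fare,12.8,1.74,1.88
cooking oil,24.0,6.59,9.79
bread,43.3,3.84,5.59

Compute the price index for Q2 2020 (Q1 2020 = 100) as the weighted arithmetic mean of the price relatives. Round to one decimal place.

138.2

milk: 19.9 × (1.82/1.41) = 19.9 × 1.290780 = 25.6865
bus fare: 12.8 × (1.88/1.74) = 12.8 × 1.080460 = 13.8299
cooking oil: 24.0 × (9.79/6.59) = 24.0 × 1.485584 = 35.6540
bread: 43.3 × (5.59/3.84) = 43.3 × 1.455729 = 63.0331
Index = Σ wᵢ·(p₁ᵢ/p₀ᵢ) = 25.6865 + 13.8299 + 35.6540 + 63.0331 = 138.2035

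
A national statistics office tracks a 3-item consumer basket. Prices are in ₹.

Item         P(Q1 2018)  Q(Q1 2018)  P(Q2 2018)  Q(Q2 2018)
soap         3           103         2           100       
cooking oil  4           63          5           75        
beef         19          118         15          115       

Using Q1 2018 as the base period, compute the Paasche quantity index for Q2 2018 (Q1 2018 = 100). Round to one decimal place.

100.4

Paasche quantity index uses current-period prices as weights.
ΣP(Q2 2018)·Q(Q2 2018) = 2×100 + 5×75 + 15×115 = 200 + 375 + 1725 = 2300
ΣP(Q2 2018)·Q(Q1 2018) = 2×103 + 5×63 + 15×118 = 206 + 315 + 1770 = 2291
Index = 2300 / 2291 × 100 = 100.3928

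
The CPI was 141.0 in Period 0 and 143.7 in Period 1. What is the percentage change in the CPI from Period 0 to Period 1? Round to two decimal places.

1.91%

Change = (143.7 − 141.0) / 141.0 × 100
       = 2.7 / 141.0 × 100 = 1.9149%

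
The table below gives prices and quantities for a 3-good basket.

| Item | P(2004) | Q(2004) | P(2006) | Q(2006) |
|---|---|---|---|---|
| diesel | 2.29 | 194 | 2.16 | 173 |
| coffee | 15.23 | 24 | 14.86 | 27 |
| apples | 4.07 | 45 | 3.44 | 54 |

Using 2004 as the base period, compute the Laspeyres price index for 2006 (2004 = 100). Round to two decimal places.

Laspeyres price index uses base-period quantities as weights.
ΣP(2006)·Q(2004) = 2.16×194 + 14.86×24 + 3.44×45 = 419.04 + 356.64 + 154.8 = 930.48
ΣP(2004)·Q(2004) = 2.29×194 + 15.23×24 + 4.07×45 = 444.26 + 365.52 + 183.15 = 992.93
Index = 930.48 / 992.93 × 100 = 93.7105

93.71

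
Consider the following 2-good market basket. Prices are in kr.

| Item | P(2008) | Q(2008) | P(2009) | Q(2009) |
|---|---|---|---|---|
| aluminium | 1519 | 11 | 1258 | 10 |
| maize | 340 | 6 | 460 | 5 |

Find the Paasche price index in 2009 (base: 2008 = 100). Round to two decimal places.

88.10

Paasche price index uses current-period quantities as weights.
ΣP(2009)·Q(2009) = 1258×10 + 460×5 = 12580 + 2300 = 14880
ΣP(2008)·Q(2009) = 1519×10 + 340×5 = 15190 + 1700 = 16890
Index = 14880 / 16890 × 100 = 88.0995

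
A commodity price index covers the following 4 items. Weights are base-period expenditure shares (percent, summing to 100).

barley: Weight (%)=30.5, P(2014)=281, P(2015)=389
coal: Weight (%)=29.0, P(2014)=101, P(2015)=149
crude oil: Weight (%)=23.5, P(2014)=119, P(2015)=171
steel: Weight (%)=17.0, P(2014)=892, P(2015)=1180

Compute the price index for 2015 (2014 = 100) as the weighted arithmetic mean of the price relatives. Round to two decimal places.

141.26

barley: 30.5 × (389/281) = 30.5 × 1.384342 = 42.2224
coal: 29.0 × (149/101) = 29.0 × 1.475248 = 42.7822
crude oil: 23.5 × (171/119) = 23.5 × 1.436975 = 33.7689
steel: 17.0 × (1180/892) = 17.0 × 1.322870 = 22.4888
Index = Σ wᵢ·(p₁ᵢ/p₀ᵢ) = 42.2224 + 42.7822 + 33.7689 + 22.4888 = 141.2623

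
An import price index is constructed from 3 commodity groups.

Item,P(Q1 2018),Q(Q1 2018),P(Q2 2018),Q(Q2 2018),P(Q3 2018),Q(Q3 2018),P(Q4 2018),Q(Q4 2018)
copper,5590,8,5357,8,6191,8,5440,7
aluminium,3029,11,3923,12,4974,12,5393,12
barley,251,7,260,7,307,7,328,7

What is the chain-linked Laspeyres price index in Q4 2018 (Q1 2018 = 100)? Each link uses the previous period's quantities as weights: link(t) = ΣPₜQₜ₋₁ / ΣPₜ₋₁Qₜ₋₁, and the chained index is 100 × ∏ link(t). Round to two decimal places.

Link Q1 2018→Q2 2018:
ΣP(Q2 2018)Q(Q1 2018) = 5357×8 + 3923×11 + 260×7 = 42856 + 43153 + 1820 = 87829
ΣP(Q1 2018)Q(Q1 2018) = 5590×8 + 3029×11 + 251×7 = 44720 + 33319 + 1757 = 79796
link = 87829/79796 = 1.100669
Link Q2 2018→Q3 2018:
ΣP(Q3 2018)Q(Q2 2018) = 6191×8 + 4974×12 + 307×7 = 49528 + 59688 + 2149 = 111365
ΣP(Q2 2018)Q(Q2 2018) = 5357×8 + 3923×12 + 260×7 = 42856 + 47076 + 1820 = 91752
link = 111365/91752 = 1.213761
Link Q3 2018→Q4 2018:
ΣP(Q4 2018)Q(Q3 2018) = 5440×8 + 5393×12 + 328×7 = 43520 + 64716 + 2296 = 110532
ΣP(Q3 2018)Q(Q3 2018) = 6191×8 + 4974×12 + 307×7 = 49528 + 59688 + 2149 = 111365
link = 110532/111365 = 0.992520
Chained index = 100 × 1.100669 × 1.213761 × 0.992520 = 132.5957

132.60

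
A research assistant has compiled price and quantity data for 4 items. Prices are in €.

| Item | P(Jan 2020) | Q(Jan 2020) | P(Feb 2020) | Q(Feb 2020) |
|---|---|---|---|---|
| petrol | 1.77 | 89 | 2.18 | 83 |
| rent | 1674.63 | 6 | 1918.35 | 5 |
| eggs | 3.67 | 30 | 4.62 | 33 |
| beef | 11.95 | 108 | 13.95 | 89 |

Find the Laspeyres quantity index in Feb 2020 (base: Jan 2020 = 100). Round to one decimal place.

Laspeyres quantity index uses base-period prices as weights.
ΣP(Jan 2020)·Q(Feb 2020) = 1.77×83 + 1674.63×5 + 3.67×33 + 11.95×89 = 146.91 + 8373.15 + 121.11 + 1063.55 = 9704.72
ΣP(Jan 2020)·Q(Jan 2020) = 1.77×89 + 1674.63×6 + 3.67×30 + 11.95×108 = 157.53 + 10047.78 + 110.1 + 1290.6 = 11606.01
Index = 9704.72 / 11606.01 × 100 = 83.6181

83.6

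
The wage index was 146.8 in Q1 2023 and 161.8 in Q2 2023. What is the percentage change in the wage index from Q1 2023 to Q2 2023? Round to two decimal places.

10.22%

Change = (161.8 − 146.8) / 146.8 × 100
       = 15.0 / 146.8 × 100 = 10.2180%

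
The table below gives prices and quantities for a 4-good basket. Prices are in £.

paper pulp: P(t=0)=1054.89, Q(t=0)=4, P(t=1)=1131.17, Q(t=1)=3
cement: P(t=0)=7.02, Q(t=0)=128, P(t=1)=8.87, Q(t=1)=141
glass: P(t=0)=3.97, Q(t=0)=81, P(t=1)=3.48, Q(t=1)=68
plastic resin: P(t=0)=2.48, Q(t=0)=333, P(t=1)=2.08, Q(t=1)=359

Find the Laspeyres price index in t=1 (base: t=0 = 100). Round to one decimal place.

Laspeyres price index uses base-period quantities as weights.
ΣP(t=1)·Q(t=0) = 1131.17×4 + 8.87×128 + 3.48×81 + 2.08×333 = 4524.68 + 1135.36 + 281.88 + 692.64 = 6634.56
ΣP(t=0)·Q(t=0) = 1054.89×4 + 7.02×128 + 3.97×81 + 2.48×333 = 4219.56 + 898.56 + 321.57 + 825.84 = 6265.53
Index = 6634.56 / 6265.53 × 100 = 105.8898

105.9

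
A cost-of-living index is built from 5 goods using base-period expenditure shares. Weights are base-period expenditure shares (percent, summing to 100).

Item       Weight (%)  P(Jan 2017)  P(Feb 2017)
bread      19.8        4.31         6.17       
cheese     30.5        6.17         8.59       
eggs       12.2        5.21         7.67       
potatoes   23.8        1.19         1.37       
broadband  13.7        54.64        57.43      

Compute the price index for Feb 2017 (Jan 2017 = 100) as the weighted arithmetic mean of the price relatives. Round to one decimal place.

bread: 19.8 × (6.17/4.31) = 19.8 × 1.431555 = 28.3448
cheese: 30.5 × (8.59/6.17) = 30.5 × 1.392220 = 42.4627
eggs: 12.2 × (7.67/5.21) = 12.2 × 1.472169 = 17.9605
potatoes: 23.8 × (1.37/1.19) = 23.8 × 1.151261 = 27.4000
broadband: 13.7 × (57.43/54.64) = 13.7 × 1.051061 = 14.3995
Index = Σ wᵢ·(p₁ᵢ/p₀ᵢ) = 28.3448 + 42.4627 + 17.9605 + 27.4000 + 14.3995 = 130.5675

130.6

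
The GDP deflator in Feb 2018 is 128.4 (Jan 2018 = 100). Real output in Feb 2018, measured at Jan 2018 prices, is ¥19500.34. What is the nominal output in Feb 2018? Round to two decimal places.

25038.44

Nominal = Real × (Index/100) = 19500.34 × (128.4/100)
        = 19500.34 × 1.284 = 25038.4366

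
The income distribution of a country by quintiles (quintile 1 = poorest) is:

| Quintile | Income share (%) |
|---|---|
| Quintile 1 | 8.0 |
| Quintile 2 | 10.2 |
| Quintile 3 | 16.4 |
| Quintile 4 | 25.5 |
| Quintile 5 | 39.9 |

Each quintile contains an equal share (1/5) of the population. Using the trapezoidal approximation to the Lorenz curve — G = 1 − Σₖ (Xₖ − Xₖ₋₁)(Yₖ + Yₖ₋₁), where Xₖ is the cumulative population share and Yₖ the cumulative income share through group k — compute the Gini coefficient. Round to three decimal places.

Cumulative income shares Yₖ: 0.0800, 0.1820, 0.3460, 0.6010, 1.0000
Σ (Xₖ−Xₖ₋₁)(Yₖ+Yₖ₋₁) = (1/5)(0.0800+0.0000) + (1/5)(0.1820+0.0800) + (1/5)(0.3460+0.1820) + (1/5)(0.6010+0.3460) + (1/5)(1.0000+0.6010)
  = 0.0160 + 0.0524 + 0.1056 + 0.1894 + 0.3202 = 0.6836
G = 1 − 0.6836 = 0.3164

0.316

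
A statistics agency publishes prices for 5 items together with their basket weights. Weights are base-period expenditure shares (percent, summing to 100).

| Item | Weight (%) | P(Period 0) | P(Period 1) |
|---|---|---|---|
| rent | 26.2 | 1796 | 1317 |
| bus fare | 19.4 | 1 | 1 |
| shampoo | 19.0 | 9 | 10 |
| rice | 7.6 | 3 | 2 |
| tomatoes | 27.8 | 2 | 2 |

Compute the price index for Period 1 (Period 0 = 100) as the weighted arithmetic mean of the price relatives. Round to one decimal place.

rent: 26.2 × (1317/1796) = 26.2 × 0.733296 = 19.2124
bus fare: 19.4 × (1/1) = 19.4 × 1.000000 = 19.4000
shampoo: 19.0 × (10/9) = 19.0 × 1.111111 = 21.1111
rice: 7.6 × (2/3) = 7.6 × 0.666667 = 5.0667
tomatoes: 27.8 × (2/2) = 27.8 × 1.000000 = 27.8000
Index = Σ wᵢ·(p₁ᵢ/p₀ᵢ) = 19.2124 + 19.4000 + 21.1111 + 5.0667 + 27.8000 = 92.5901

92.6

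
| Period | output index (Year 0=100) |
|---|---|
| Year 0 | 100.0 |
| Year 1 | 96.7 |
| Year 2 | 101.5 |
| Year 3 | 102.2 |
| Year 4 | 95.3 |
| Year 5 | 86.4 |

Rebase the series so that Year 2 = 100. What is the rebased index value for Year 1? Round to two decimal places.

Rebased(Year 1) = 96.7 / 101.5 × 100 = 95.2709

95.27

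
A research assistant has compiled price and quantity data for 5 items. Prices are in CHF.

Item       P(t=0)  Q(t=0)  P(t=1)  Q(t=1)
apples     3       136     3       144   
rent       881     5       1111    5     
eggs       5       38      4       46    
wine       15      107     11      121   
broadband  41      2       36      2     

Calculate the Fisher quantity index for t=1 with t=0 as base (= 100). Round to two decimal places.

103.47

Laspeyres component (base-period weights):
ΣP(t=0)Q(t=1) = 3×144 + 881×5 + 5×46 + 15×121 + 41×2 = 432 + 4405 + 230 + 1815 + 82 = 6964
ΣP(t=0)Q(t=0) = 3×136 + 881×5 + 5×38 + 15×107 + 41×2 = 408 + 4405 + 190 + 1605 + 82 = 6690
L = 6964 / 6690 × 100 = 104.0957
Paasche component (current-period weights):
ΣP(t=1)Q(t=1) = 3×144 + 1111×5 + 4×46 + 11×121 + 36×2 = 432 + 5555 + 184 + 1331 + 72 = 7574
ΣP(t=1)Q(t=0) = 3×136 + 1111×5 + 4×38 + 11×107 + 36×2 = 408 + 5555 + 152 + 1177 + 72 = 7364
P = 7574 / 7364 × 100 = 102.8517
Fisher = √(L × P) = √(104.0957 × 102.8517) = 103.4718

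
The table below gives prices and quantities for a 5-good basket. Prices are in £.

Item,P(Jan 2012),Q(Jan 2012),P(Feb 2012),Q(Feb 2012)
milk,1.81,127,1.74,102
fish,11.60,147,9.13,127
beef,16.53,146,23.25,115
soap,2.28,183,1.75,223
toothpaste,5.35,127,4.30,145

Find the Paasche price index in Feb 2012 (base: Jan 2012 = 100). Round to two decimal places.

Paasche price index uses current-period quantities as weights.
ΣP(Feb 2012)·Q(Feb 2012) = 1.74×102 + 9.13×127 + 23.25×115 + 1.75×223 + 4.30×145 = 177.48 + 1159.51 + 2673.75 + 390.25 + 623.5 = 5024.49
ΣP(Jan 2012)·Q(Feb 2012) = 1.81×102 + 11.60×127 + 16.53×115 + 2.28×223 + 5.35×145 = 184.62 + 1473.2 + 1900.95 + 508.44 + 775.75 = 4842.96
Index = 5024.49 / 4842.96 × 100 = 103.7483

103.75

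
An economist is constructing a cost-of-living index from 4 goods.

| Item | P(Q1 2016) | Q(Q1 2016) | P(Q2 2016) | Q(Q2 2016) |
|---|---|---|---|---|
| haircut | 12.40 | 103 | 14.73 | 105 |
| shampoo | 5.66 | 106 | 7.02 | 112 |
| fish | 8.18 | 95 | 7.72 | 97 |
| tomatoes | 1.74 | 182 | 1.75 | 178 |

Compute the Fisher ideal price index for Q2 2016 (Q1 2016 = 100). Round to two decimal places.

Laspeyres component (base-period weights):
ΣP(Q2 2016)Q(Q1 2016) = 14.73×103 + 7.02×106 + 7.72×95 + 1.75×182 = 1517.19 + 744.12 + 733.4 + 318.5 = 3313.21
ΣP(Q1 2016)Q(Q1 2016) = 12.40×103 + 5.66×106 + 8.18×95 + 1.74×182 = 1277.2 + 599.96 + 777.1 + 316.68 = 2970.94
L = 3313.21 / 2970.94 × 100 = 111.5206
Paasche component (current-period weights):
ΣP(Q2 2016)Q(Q2 2016) = 14.73×105 + 7.02×112 + 7.72×97 + 1.75×178 = 1546.65 + 786.24 + 748.84 + 311.5 = 3393.23
ΣP(Q1 2016)Q(Q2 2016) = 12.40×105 + 5.66×112 + 8.18×97 + 1.74×178 = 1302 + 633.92 + 793.46 + 309.72 = 3039.1
P = 3393.23 / 3039.1 × 100 = 111.6525
Fisher = √(L × P) = √(111.5206 × 111.6525) = 111.5865

111.59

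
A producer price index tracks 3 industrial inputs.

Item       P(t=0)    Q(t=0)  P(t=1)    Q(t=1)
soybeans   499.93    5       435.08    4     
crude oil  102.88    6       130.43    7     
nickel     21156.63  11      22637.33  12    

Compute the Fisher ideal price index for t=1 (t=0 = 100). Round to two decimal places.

Laspeyres component (base-period weights):
ΣP(t=1)Q(t=0) = 435.08×5 + 130.43×6 + 22637.33×11 = 2175.4 + 782.58 + 249010.63 = 251968.61
ΣP(t=0)Q(t=0) = 499.93×5 + 102.88×6 + 21156.63×11 = 2499.65 + 617.28 + 232722.93 = 235839.86
L = 251968.61 / 235839.86 × 100 = 106.8389
Paasche component (current-period weights):
ΣP(t=1)Q(t=1) = 435.08×4 + 130.43×7 + 22637.33×12 = 1740.32 + 913.01 + 271647.96 = 274301.29
ΣP(t=0)Q(t=1) = 499.93×4 + 102.88×7 + 21156.63×12 = 1999.72 + 720.16 + 253879.56 = 256599.44
P = 274301.29 / 256599.44 × 100 = 106.8986
Fisher = √(L × P) = √(106.8389 × 106.8986) = 106.8687

106.87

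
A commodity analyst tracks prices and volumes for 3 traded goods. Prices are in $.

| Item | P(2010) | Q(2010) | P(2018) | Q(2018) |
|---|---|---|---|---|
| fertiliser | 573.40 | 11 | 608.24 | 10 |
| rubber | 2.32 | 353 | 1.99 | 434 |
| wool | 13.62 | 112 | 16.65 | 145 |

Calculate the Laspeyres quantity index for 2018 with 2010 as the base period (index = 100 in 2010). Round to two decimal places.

Laspeyres quantity index uses base-period prices as weights.
ΣP(2010)·Q(2018) = 573.40×10 + 2.32×434 + 13.62×145 = 5734 + 1006.88 + 1974.9 = 8715.78
ΣP(2010)·Q(2010) = 573.40×11 + 2.32×353 + 13.62×112 = 6307.4 + 818.96 + 1525.44 = 8651.8
Index = 8715.78 / 8651.8 × 100 = 100.7395

100.74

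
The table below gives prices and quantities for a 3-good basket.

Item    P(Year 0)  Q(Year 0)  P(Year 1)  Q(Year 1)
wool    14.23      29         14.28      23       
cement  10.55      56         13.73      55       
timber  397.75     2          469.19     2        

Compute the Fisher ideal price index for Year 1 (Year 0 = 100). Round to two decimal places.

118.32

Laspeyres component (base-period weights):
ΣP(Year 1)Q(Year 0) = 14.28×29 + 13.73×56 + 469.19×2 = 414.12 + 768.88 + 938.38 = 2121.38
ΣP(Year 0)Q(Year 0) = 14.23×29 + 10.55×56 + 397.75×2 = 412.67 + 590.8 + 795.5 = 1798.97
L = 2121.38 / 1798.97 × 100 = 117.9219
Paasche component (current-period weights):
ΣP(Year 1)Q(Year 1) = 14.28×23 + 13.73×55 + 469.19×2 = 328.44 + 755.15 + 938.38 = 2021.97
ΣP(Year 0)Q(Year 1) = 14.23×23 + 10.55×55 + 397.75×2 = 327.29 + 580.25 + 795.5 = 1703.04
P = 2021.97 / 1703.04 × 100 = 118.7271
Fisher = √(L × P) = √(117.9219 × 118.7271) = 118.3238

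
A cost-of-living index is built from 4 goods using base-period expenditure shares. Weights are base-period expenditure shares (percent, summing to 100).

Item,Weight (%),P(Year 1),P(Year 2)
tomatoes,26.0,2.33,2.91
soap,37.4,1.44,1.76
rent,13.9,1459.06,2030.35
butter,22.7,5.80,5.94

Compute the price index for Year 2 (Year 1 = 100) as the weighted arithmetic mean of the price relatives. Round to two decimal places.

tomatoes: 26.0 × (2.91/2.33) = 26.0 × 1.248927 = 32.4721
soap: 37.4 × (1.76/1.44) = 37.4 × 1.222222 = 45.7111
rent: 13.9 × (2030.35/1459.06) = 13.9 × 1.391547 = 19.3425
butter: 22.7 × (5.94/5.80) = 22.7 × 1.024138 = 23.2479
Index = Σ wᵢ·(p₁ᵢ/p₀ᵢ) = 32.4721 + 45.7111 + 19.3425 + 23.2479 = 120.7736

120.77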